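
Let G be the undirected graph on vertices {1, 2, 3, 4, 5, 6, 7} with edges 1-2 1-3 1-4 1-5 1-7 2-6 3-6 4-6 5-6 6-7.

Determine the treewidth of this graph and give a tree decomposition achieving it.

The largest bag has 3 vertices, giving width 2; this decomposition certifies tw(G) ≤ 2. For the lower bound, G contains the cycle 6–7–1–3–6, so G is not a forest; only forests have treewidth ≤ 1, hence tw(G) ≥ 2. The upper and lower bounds meet at 2, so that is the treewidth.

Treewidth 2.
One optimal decomposition is:
Bags: B1 = {1, 6, 7}  B2 = {1, 3, 6}  B3 = {1, 4, 6}  B4 = {1, 5, 6}  B5 = {1, 2, 6}
Tree: B1–B2, B2–B3, B3–B4, B4–B5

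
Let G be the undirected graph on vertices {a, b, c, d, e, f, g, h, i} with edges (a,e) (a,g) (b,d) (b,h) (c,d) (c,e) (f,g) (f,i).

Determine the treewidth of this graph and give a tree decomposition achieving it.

Treewidth 1.
Bags: B1 = {f, i}  B2 = {f, g}  B3 = {a, g}  B4 = {a, e}  B5 = {c, e}  B6 = {c, d}  B7 = {b, d}  B8 = {b, h}
Tree: B1–B2, B2–B3, B3–B4, B4–B5, B5–B6, B6–B7, B7–B8

Every bag has size at most 2, so the width is 2 − 1 = 1 and tw(G) ≤ 1. Since G has at least one edge (e.g. i–f), it is not an edgeless graph, so tw(G) ≥ 1. Hence tw(G) = 1 exactly.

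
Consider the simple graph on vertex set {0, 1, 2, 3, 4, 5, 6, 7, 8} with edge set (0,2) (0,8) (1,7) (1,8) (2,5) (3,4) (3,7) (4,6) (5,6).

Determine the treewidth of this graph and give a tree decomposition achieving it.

Treewidth 2.
Bags: B1 = {0, 2, 5}  B2 = {0, 5, 6}  B3 = {0, 4, 6}  B4 = {0, 3, 4}  B5 = {0, 3, 7}  B6 = {0, 1, 7}  B7 = {0, 1, 8}
Tree: B1–B2, B2–B3, B3–B4, B4–B5, B5–B6, B6–B7

Every bag has size at most 3, so the width is 3 − 1 = 2 and tw(G) ≤ 2. The edges 0–2–5–6–4–3–7–1–8–0 form a cycle, so G is not a tree and its treewidth is at least 2. Therefore the treewidth is 2.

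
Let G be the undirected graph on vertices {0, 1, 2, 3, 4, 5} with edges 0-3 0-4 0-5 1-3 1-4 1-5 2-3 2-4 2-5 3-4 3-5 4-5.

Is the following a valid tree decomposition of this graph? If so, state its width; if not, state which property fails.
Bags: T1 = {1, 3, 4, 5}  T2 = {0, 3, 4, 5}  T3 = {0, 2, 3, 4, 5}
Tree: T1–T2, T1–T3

A tree decomposition must satisfy three properties: every vertex lies in some bag; for every edge, both endpoints lie together in some bag; and for every vertex, the bags containing it form a connected subtree. Here bags containing vertex 0 are not connected in the tree, so the decomposition is invalid.

No — bags containing vertex 0 are not connected in the tree.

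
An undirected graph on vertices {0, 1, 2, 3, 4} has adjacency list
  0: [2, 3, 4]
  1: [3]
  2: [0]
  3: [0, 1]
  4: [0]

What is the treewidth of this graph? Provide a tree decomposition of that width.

The largest bag has 2 vertices, giving width 1; this decomposition certifies tw(G) ≤ 1. Since G has at least one edge (e.g. 0–4), it is not an edgeless graph, so tw(G) ≥ 1. Therefore the treewidth is 1.

Treewidth 1.
Bags: B1 = {0, 4}  B2 = {0, 3}  B3 = {1, 3}  B4 = {0, 2}
Tree: B1–B2, B2–B3, B2–B4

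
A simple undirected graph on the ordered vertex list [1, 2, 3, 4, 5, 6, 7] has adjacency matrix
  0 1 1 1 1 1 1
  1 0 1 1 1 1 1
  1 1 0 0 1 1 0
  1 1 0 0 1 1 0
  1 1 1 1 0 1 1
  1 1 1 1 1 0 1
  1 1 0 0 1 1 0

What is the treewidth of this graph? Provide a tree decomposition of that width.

The largest bag has 5 vertices, giving width 4; this decomposition certifies tw(G) ≤ 4. Conversely, {1, 2, 3, 5, 6} is a clique of size 5, and the vertices of any clique must share a bag in every tree decomposition; so some bag has ≥ 5 vertices and tw(G) ≥ 4. Hence tw(G) = 4 exactly.

Treewidth 4.
Bags: B1 = {1, 2, 4, 5, 6}  B2 = {1, 2, 3, 5, 6}  B3 = {1, 2, 5, 6, 7}
Tree: B1–B2, B2–B3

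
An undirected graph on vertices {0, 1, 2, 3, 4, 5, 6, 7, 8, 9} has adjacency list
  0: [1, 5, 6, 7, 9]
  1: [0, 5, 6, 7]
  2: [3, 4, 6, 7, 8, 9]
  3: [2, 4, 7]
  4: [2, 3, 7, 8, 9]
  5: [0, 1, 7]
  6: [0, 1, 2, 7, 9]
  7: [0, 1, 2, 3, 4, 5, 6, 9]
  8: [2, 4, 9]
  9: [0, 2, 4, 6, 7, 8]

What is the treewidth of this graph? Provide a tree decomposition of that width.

Treewidth 3.
One optimal decomposition is:
Bags: B1 = {2, 6, 7, 9}  B2 = {2, 4, 7, 9}  B3 = {2, 4, 8, 9}  B4 = {0, 6, 7, 9}  B5 = {0, 1, 6, 7}  B6 = {2, 3, 4, 7}  B7 = {0, 1, 5, 7}
Tree: B1–B2, B2–B3, B1–B4, B4–B5, B2–B6, B5–B7

The largest bag has 4 vertices, giving width 3; this decomposition certifies tw(G) ≤ 3. For the lower bound, the 4 vertices {2, 4, 8, 9} are pairwise adjacent, and any tree decomposition puts a clique entirely inside one bag — forcing width ≥ 3. Combining the bounds, tw(G) = 3.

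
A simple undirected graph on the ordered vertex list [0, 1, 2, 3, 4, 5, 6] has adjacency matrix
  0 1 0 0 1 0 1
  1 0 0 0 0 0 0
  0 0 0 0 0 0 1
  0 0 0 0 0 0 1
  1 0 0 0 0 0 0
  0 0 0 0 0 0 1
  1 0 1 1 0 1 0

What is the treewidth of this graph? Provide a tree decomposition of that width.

Each bag holds 2 vertices, so the decomposition has width 1, which upper-bounds the treewidth. G has an edge, so its treewidth is at least 1. Hence tw(G) = 1 exactly.

Treewidth 1.
One optimal decomposition is:
Bags: B1 = {0, 1}  B2 = {0, 4}  B3 = {0, 6}  B4 = {3, 6}  B5 = {5, 6}  B6 = {2, 6}
Tree: B1–B2, B2–B3, B3–B4, B3–B5, B5–B6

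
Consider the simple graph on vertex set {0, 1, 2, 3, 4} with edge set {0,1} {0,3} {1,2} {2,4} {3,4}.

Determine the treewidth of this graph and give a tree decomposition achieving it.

Treewidth 2.
Bags: B1 = {2, 3, 4}  B2 = {1, 2, 3}  B3 = {0, 1, 3}
Tree: B1–B2, B2–B3

Each bag holds 3 vertices, so the decomposition has width 2, which upper-bounds the treewidth. For the lower bound, G contains the cycle 3–4–2–1–0–3, so G is not a forest; only forests have treewidth ≤ 1, hence tw(G) ≥ 2. Combining the bounds, tw(G) = 2.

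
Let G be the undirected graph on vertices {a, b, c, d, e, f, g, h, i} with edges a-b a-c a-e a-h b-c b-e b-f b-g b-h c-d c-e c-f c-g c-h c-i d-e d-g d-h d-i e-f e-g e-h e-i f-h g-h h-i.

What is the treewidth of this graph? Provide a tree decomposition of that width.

Each bag holds 5 vertices, so the decomposition has width 4, which upper-bounds the treewidth. On the other hand G contains the 5-clique {c, d, e, g, h}. A clique must lie in a single bag of any decomposition, so no decomposition can have width below 4. Hence tw(G) = 4 exactly.

Treewidth 4.
One such decomposition:
Bags: B1 = {b, c, e, g, h}  B2 = {b, c, e, f, h}  B3 = {c, d, e, g, h}  B4 = {a, b, c, e, h}  B5 = {c, d, e, h, i}
Tree: B1–B2, B1–B3, B2–B4, B3–B5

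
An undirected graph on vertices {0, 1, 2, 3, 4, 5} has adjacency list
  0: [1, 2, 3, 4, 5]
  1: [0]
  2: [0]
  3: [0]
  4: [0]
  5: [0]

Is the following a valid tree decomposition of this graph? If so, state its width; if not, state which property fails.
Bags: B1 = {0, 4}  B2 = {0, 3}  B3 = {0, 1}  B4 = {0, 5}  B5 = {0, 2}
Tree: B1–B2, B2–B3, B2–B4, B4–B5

Every vertex of G appears in some bag (union = {0, 1, 2, 3, 4, 5}); every edge is covered by a bag; and for each vertex v the set of bags containing v is connected in the bag tree. The decomposition is therefore valid. The largest bag has 2 vertices, so the width is 1.

Yes; width 1.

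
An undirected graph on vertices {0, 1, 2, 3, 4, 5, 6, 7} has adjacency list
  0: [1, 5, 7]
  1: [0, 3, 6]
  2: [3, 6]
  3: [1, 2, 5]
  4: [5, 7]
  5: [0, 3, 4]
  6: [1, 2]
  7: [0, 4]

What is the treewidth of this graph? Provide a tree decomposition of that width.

Treewidth 2.
One optimal decomposition is:
Bags: B1 = {4, 5, 7}  B2 = {0, 5, 7}  B3 = {0, 3, 5}  B4 = {0, 1, 3}  B5 = {1, 2, 3}  B6 = {1, 2, 6}
Tree: B1–B2, B2–B3, B3–B4, B4–B5, B5–B6

Every bag has size at most 3, so the width is 3 − 1 = 2 and tw(G) ≤ 2. The edges 4–7–0–5–4 form a cycle, so G is not a tree and its treewidth is at least 2. The upper and lower bounds meet at 2, so that is the treewidth.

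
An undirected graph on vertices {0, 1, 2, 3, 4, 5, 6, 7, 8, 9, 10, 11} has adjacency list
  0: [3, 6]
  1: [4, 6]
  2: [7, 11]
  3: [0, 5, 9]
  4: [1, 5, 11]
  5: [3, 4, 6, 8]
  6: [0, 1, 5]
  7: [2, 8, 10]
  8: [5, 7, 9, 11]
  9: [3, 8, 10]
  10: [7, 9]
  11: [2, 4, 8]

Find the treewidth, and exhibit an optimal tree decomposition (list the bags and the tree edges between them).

The largest bag has 4 vertices, giving width 3; this decomposition certifies tw(G) ≤ 3. For the lower bound: the 4 vertex sets {0,1,6}, {4}, {5}, {3,8,9,11} are disjoint, each induces a connected subgraph, and every pair is joined by at least one edge of G. Contracting each set to a single vertex therefore yields K_{4} as a minor, and since treewidth is minor-monotone, tw(G) ≥ tw(K_{4}) = 3. Hence tw(G) = 3 exactly.

Treewidth 3.
Bags: B1 = {0, 1, 4, 6}  B2 = {0, 4, 5, 6}  B3 = {0, 3, 4, 5}  B4 = {3, 4, 5, 11}  B5 = {3, 5, 8, 11}  B6 = {3, 8, 9, 11}  B7 = {2, 8, 9, 11}  B8 = {2, 7, 8, 9}  B9 = {2, 7, 9, 10}
Tree: B1–B2, B2–B3, B3–B4, B4–B5, B5–B6, B6–B7, B7–B8, B8–B9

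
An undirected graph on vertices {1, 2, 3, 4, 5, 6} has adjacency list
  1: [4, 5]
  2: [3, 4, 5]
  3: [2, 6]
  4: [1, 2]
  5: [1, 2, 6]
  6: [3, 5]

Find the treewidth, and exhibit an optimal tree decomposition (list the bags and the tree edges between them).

Treewidth 2.
Bags: B1 = {2, 3, 6}  B2 = {2, 5, 6}  B3 = {2, 4, 5}  B4 = {1, 4, 5}
Tree: B1–B2, B2–B3, B3–B4

Each bag holds 3 vertices, so the decomposition has width 2, which upper-bounds the treewidth. Since 3–6–5–2–3 is a cycle in G, G is not acyclic. Forests are exactly the graphs of treewidth ≤ 1, so tw(G) ≥ 2. Hence tw(G) = 2 exactly.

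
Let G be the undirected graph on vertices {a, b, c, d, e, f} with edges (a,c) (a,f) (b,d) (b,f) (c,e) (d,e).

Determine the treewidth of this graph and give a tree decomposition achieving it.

The largest bag has 3 vertices, giving width 2; this decomposition certifies tw(G) ≤ 2. The edges f–a–c–e–d–b–f form a cycle, so G is not a tree and its treewidth is at least 2. The upper and lower bounds meet at 2, so that is the treewidth.

Treewidth 2.
One optimal decomposition is:
Bags: B1 = {a, c, f}  B2 = {c, e, f}  B3 = {d, e, f}  B4 = {b, d, f}
Tree: B1–B2, B2–B3, B3–B4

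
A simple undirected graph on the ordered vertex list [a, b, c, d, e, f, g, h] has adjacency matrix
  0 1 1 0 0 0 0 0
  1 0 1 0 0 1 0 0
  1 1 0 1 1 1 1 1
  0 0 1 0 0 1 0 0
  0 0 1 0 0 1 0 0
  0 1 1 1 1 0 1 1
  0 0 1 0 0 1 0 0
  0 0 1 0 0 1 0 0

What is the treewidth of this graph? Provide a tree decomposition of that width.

Every bag has size at most 3, so the width is 3 − 1 = 2 and tw(G) ≤ 2. For the lower bound, the 3 vertices {a, b, c} are pairwise adjacent, and any tree decomposition puts a clique entirely inside one bag — forcing width ≥ 2. Therefore the treewidth is 2.

Treewidth 2.
One such decomposition:
Bags: B1 = {c, e, f}  B2 = {c, d, f}  B3 = {c, f, h}  B4 = {b, c, f}  B5 = {a, b, c}  B6 = {c, f, g}
Tree: B1–B2, B1–B3, B1–B4, B4–B5, B2–B6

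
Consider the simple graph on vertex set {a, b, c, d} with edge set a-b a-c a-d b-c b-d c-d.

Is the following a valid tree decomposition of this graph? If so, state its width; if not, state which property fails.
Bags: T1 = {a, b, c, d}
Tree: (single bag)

Yes; width 3.

Vertex coverage: the bags together contain {a, b, c, d}, the full vertex set. Edge coverage: each edge of G has both endpoints in at least one bag. Running intersection: for every vertex, the bags containing it form a connected subtree. All three properties hold, so this is a valid tree decomposition of width max|bag| − 1 = 3, and hence tw(G) ≤ 3.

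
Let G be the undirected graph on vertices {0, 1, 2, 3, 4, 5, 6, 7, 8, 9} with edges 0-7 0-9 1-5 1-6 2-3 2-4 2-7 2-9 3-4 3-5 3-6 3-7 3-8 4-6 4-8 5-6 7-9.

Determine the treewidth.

2

A width-2 tree decomposition is:
Bags: B1 = {2, 3, 4}  B2 = {3, 4, 6}  B3 = {2, 3, 7}  B4 = {2, 7, 9}  B5 = {3, 4, 8}  B6 = {3, 5, 6}  B7 = {1, 5, 6}  B8 = {0, 7, 9}
Tree: B1–B2, B1–B3, B3–B4, B1–B5, B2–B6, B6–B7, B4–B8
The largest bag has 3 vertices, giving width 2; this decomposition certifies tw(G) ≤ 2. On the other hand G contains the 3-clique {0, 7, 9}. A clique must lie in a single bag of any decomposition, so no decomposition can have width below 2. Hence tw(G) = 2 exactly.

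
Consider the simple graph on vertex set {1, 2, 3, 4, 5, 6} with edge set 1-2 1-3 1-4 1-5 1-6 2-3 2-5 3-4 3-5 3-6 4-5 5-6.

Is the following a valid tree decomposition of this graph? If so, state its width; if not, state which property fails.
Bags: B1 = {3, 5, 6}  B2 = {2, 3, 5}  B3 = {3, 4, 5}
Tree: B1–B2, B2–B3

A tree decomposition must satisfy three properties: every vertex lies in some bag; for every edge, both endpoints lie together in some bag; and for every vertex, the bags containing it form a connected subtree. Here vertex 1 appears in no bag, so the decomposition is invalid.

No — vertex 1 appears in no bag.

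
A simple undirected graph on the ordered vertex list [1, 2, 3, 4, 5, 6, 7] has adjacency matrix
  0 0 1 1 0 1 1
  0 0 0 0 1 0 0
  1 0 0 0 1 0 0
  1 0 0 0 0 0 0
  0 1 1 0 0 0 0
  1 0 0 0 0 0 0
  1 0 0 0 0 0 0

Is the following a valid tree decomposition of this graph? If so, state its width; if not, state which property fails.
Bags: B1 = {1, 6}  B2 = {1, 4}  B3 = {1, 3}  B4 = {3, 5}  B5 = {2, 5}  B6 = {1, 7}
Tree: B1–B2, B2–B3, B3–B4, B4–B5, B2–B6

Vertex coverage: the bags together contain {1, 2, 3, 4, 5, 6, 7}, the full vertex set. Edge coverage: each edge of G has both endpoints in at least one bag. Running intersection: for every vertex, the bags containing it form a connected subtree. All three properties hold, so this is a valid tree decomposition of width max|bag| − 1 = 1, and hence tw(G) ≤ 1.

Yes; width 1.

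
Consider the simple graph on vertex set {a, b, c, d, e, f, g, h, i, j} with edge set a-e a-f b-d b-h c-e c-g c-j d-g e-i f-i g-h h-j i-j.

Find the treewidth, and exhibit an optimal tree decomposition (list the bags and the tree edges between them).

Every bag has size at most 3, so the width is 3 − 1 = 2 and tw(G) ≤ 2. For the lower bound, G contains the cycle a–f–i–e–a, so G is not a forest; only forests have treewidth ≤ 1, hence tw(G) ≥ 2. Therefore the treewidth is 2.

Treewidth 2.
Bags: B1 = {a, e, f}  B2 = {e, f, i}  B3 = {c, e, i}  B4 = {c, i, j}  B5 = {c, g, j}  B6 = {g, h, j}  B7 = {d, g, h}  B8 = {b, d, h}
Tree: B1–B2, B2–B3, B3–B4, B4–B5, B5–B6, B6–B7, B7–B8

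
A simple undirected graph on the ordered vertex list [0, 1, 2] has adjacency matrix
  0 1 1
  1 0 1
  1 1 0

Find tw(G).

A width-2 tree decomposition is:
Bags: B1 = {0, 1, 2}
Tree: (single bag)
A single bag containing all 3 vertices is trivially a valid decomposition of width 2. Conversely, {0, 1, 2} is a clique of size 3, and the vertices of any clique must share a bag in every tree decomposition; so some bag has ≥ 3 vertices and tw(G) ≥ 2. Combining the bounds, tw(G) = 2.

2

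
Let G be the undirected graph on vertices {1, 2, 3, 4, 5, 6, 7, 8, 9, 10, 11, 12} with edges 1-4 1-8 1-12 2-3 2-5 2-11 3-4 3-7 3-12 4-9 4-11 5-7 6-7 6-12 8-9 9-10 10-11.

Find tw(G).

A width-3 tree decomposition is:
Bags: B1 = {5, 6, 7, 12}  B2 = {3, 5, 7, 12}  B3 = {2, 3, 5, 12}  B4 = {1, 2, 3, 12}  B5 = {1, 2, 3, 4}  B6 = {1, 2, 4, 11}  B7 = {1, 4, 8, 11}  B8 = {4, 8, 9, 11}  B9 = {8, 9, 10, 11}
Tree: B1–B2, B2–B3, B3–B4, B4–B5, B5–B6, B6–B7, B7–B8, B8–B9
Each bag holds 4 vertices, so the decomposition has width 3, which upper-bounds the treewidth. For the lower bound: the 4 vertex sets {5,6,7}, {12}, {3}, {1,2,4,11} are disjoint, each induces a connected subgraph, and every pair is joined by at least one edge of G. Contracting each set to a single vertex therefore yields K_{4} as a minor, and since treewidth is minor-monotone, tw(G) ≥ tw(K_{4}) = 3. Combining the bounds, tw(G) = 3.

3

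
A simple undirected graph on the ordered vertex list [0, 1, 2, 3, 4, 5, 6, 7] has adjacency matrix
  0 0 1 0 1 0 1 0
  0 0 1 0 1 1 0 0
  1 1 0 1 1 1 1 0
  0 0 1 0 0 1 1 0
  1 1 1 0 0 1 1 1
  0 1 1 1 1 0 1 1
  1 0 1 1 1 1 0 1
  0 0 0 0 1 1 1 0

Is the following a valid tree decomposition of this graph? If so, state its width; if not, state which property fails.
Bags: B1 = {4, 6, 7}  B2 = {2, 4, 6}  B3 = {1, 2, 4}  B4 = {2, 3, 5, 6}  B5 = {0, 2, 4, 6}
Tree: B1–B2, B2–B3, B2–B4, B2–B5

A tree decomposition must satisfy three properties: every vertex lies in some bag; for every edge, both endpoints lie together in some bag; and for every vertex, the bags containing it form a connected subtree. Here edge (7,5) lies in no bag, so the decomposition is invalid.

No — edge (7,5) lies in no bag.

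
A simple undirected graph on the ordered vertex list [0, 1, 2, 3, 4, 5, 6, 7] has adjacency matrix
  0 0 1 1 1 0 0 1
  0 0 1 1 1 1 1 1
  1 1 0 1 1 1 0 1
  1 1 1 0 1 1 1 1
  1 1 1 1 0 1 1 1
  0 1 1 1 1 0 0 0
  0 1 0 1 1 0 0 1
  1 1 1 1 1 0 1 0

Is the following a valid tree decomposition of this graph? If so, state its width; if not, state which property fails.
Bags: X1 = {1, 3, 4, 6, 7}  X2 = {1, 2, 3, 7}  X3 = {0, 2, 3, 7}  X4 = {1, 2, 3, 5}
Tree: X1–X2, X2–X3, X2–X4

No — edge (4,2) lies in no bag.

A tree decomposition must satisfy three properties: every vertex lies in some bag; for every edge, both endpoints lie together in some bag; and for every vertex, the bags containing it form a connected subtree. Here edge (4,2) lies in no bag, so the decomposition is invalid.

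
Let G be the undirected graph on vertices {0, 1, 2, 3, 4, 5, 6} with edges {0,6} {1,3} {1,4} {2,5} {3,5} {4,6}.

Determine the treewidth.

1

A width-1 tree decomposition is:
Bags: B1 = {2, 5}  B2 = {3, 5}  B3 = {1, 3}  B4 = {1, 4}  B5 = {4, 6}  B6 = {0, 6}
Tree: B1–B2, B2–B3, B3–B4, B4–B5, B5–B6
Every bag has size at most 2, so the width is 2 − 1 = 1 and tw(G) ≤ 1. Any graph with an edge has treewidth ≥ 1, and G has the edge 2–5. The upper and lower bounds meet at 1, so that is the treewidth.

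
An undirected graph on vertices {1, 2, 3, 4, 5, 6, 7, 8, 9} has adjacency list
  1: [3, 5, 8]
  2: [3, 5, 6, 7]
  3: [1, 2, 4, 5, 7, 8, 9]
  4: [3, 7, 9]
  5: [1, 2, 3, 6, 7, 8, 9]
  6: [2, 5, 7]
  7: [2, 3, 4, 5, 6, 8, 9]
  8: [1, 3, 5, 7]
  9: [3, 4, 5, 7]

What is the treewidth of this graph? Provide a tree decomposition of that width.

Treewidth 3.
One such decomposition:
Bags: B1 = {2, 3, 5, 7}  B2 = {3, 5, 7, 8}  B3 = {1, 3, 5, 8}  B4 = {2, 5, 6, 7}  B5 = {3, 5, 7, 9}  B6 = {3, 4, 7, 9}
Tree: B1–B2, B2–B3, B1–B4, B2–B5, B5–B6

Every bag has size at most 4, so the width is 4 − 1 = 3 and tw(G) ≤ 3. On the other hand G contains the 4-clique {3, 4, 7, 9}. A clique must lie in a single bag of any decomposition, so no decomposition can have width below 3. The upper and lower bounds meet at 3, so that is the treewidth.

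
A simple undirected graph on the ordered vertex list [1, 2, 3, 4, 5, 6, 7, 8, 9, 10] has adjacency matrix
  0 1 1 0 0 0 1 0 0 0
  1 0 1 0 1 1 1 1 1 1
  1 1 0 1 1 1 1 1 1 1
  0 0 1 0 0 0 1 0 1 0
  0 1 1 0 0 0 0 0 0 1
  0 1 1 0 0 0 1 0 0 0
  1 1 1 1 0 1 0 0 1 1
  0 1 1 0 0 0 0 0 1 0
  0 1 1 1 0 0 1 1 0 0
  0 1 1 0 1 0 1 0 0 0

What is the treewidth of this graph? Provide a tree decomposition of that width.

Treewidth 3.
Bags: B1 = {2, 3, 6, 7}  B2 = {2, 3, 7, 9}  B3 = {1, 2, 3, 7}  B4 = {2, 3, 7, 10}  B5 = {2, 3, 8, 9}  B6 = {2, 3, 5, 10}  B7 = {3, 4, 7, 9}
Tree: B1–B2, B2–B3, B1–B4, B2–B5, B4–B6, B2–B7

Every bag has size at most 4, so the width is 4 − 1 = 3 and tw(G) ≤ 3. For the lower bound, the 4 vertices {2, 3, 8, 9} are pairwise adjacent, and any tree decomposition puts a clique entirely inside one bag — forcing width ≥ 3. Hence tw(G) = 3 exactly.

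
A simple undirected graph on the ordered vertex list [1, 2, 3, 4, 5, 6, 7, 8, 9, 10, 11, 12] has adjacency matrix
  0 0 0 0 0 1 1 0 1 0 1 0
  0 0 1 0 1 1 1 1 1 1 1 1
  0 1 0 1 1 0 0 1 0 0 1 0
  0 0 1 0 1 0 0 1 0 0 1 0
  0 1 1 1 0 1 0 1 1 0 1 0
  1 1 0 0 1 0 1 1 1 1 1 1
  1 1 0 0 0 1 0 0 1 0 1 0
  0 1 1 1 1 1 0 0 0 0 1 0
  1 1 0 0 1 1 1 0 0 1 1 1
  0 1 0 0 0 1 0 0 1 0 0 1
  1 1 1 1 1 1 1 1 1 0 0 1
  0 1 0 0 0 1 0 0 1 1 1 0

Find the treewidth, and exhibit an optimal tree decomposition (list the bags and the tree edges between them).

The largest bag has 5 vertices, giving width 4; this decomposition certifies tw(G) ≤ 4. For the lower bound, the 5 vertices {2, 6, 9, 10, 12} are pairwise adjacent, and any tree decomposition puts a clique entirely inside one bag — forcing width ≥ 4. The upper and lower bounds meet at 4, so that is the treewidth.

Treewidth 4.
Bags: B1 = {2, 6, 7, 9, 11}  B2 = {2, 5, 6, 9, 11}  B3 = {2, 5, 6, 8, 11}  B4 = {2, 3, 5, 8, 11}  B5 = {3, 4, 5, 8, 11}  B6 = {2, 6, 9, 11, 12}  B7 = {1, 6, 7, 9, 11}  B8 = {2, 6, 9, 10, 12}
Tree: B1–B2, B2–B3, B3–B4, B4–B5, B2–B6, B1–B7, B6–B8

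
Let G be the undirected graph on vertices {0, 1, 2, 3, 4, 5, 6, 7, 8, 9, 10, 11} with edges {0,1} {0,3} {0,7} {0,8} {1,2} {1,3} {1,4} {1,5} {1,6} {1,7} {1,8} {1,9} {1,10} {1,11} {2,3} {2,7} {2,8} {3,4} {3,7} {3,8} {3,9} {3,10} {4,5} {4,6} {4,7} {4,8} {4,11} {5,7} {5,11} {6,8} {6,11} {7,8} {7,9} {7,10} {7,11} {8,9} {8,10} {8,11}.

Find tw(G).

A width-4 tree decomposition is:
Bags: B1 = {1, 4, 7, 8, 11}  B2 = {1, 4, 6, 8, 11}  B3 = {1, 4, 5, 7, 11}  B4 = {1, 3, 4, 7, 8}  B5 = {1, 2, 3, 7, 8}  B6 = {1, 3, 7, 8, 10}  B7 = {1, 3, 7, 8, 9}  B8 = {0, 1, 3, 7, 8}
Tree: B1–B2, B1–B3, B1–B4, B4–B5, B5–B6, B4–B7, B4–B8
Each bag holds 5 vertices, so the decomposition has width 4, which upper-bounds the treewidth. On the other hand G contains the 5-clique {1, 4, 6, 8, 11}. A clique must lie in a single bag of any decomposition, so no decomposition can have width below 4. Combining the bounds, tw(G) = 4.

4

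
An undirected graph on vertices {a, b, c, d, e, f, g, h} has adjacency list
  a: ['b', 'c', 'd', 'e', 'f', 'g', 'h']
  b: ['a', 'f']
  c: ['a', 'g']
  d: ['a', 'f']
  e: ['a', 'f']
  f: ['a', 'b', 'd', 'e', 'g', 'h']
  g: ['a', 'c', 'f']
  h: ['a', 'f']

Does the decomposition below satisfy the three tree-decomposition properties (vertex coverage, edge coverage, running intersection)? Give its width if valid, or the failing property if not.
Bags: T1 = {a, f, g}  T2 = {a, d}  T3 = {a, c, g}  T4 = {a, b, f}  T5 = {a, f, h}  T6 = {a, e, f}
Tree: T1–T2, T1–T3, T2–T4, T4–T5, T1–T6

No — edge (f,d) lies in no bag.

A tree decomposition must satisfy three properties: every vertex lies in some bag; for every edge, both endpoints lie together in some bag; and for every vertex, the bags containing it form a connected subtree. Here edge (f,d) lies in no bag, so the decomposition is invalid.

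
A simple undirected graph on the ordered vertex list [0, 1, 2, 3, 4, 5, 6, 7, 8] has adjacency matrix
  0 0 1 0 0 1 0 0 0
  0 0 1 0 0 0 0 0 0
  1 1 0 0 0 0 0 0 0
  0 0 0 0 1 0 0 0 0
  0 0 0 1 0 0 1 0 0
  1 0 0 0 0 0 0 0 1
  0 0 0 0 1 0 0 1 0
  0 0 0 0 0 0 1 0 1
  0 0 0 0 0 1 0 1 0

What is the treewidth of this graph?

A width-1 tree decomposition is:
Bags: B1 = {1, 2}  B2 = {0, 2}  B3 = {0, 5}  B4 = {5, 8}  B5 = {7, 8}  B6 = {6, 7}  B7 = {4, 6}  B8 = {3, 4}
Tree: B1–B2, B2–B3, B3–B4, B4–B5, B5–B6, B6–B7, B7–B8
Each bag holds 2 vertices, so the decomposition has width 1, which upper-bounds the treewidth. Any graph with an edge has treewidth ≥ 1, and G has the edge 1–2. Therefore the treewidth is 1.

1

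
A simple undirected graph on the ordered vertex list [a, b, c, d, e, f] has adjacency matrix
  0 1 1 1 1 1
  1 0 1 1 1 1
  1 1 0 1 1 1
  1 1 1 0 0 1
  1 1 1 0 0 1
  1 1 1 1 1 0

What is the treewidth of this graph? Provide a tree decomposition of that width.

Each bag holds 5 vertices, so the decomposition has width 4, which upper-bounds the treewidth. Conversely, {a, b, c, d, f} is a clique of size 5, and the vertices of any clique must share a bag in every tree decomposition; so some bag has ≥ 5 vertices and tw(G) ≥ 4. Hence tw(G) = 4 exactly.

Treewidth 4.
One optimal decomposition is:
Bags: B1 = {a, b, c, e, f}  B2 = {a, b, c, d, f}
Tree: B1–B2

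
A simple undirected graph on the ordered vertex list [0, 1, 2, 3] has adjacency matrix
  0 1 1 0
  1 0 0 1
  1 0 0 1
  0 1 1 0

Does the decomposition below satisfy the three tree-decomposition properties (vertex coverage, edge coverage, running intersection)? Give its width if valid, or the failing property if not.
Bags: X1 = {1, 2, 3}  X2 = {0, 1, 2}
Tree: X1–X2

Checking the three conditions: (i) the bags cover all of {0, 1, 2, 3}; (ii) for each edge, some bag contains both endpoints; (iii) the bags containing any fixed vertex form a subtree. All hold, so the decomposition is valid with width 3 − 1 = 2.

Yes; width 2.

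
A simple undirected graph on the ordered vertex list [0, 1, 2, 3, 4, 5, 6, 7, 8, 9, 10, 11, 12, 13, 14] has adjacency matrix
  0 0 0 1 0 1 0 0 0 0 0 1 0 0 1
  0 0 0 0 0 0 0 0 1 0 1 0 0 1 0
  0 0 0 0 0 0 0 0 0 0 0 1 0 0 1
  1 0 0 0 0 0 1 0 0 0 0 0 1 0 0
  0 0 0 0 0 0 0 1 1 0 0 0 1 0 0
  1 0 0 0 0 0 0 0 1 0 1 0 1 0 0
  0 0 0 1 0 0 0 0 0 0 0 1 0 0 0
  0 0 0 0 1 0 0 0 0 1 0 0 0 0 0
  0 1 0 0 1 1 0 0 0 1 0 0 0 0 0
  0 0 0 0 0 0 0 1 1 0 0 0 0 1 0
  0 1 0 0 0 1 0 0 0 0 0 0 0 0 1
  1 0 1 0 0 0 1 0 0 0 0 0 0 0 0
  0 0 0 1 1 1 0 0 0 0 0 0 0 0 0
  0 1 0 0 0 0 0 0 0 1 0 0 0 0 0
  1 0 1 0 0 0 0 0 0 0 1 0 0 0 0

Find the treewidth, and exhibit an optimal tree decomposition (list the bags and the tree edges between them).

Treewidth 3.
One such decomposition:
Bags: B1 = {1, 7, 9, 13}  B2 = {1, 7, 8, 9}  B3 = {1, 4, 7, 8}  B4 = {1, 4, 8, 10}  B5 = {4, 5, 8, 10}  B6 = {4, 5, 10, 12}  B7 = {5, 10, 12, 14}  B8 = {0, 5, 12, 14}  B9 = {0, 3, 12, 14}  B10 = {0, 2, 3, 14}  B11 = {0, 2, 3, 11}  B12 = {2, 3, 6, 11}
Tree: B1–B2, B2–B3, B3–B4, B4–B5, B5–B6, B6–B7, B7–B8, B8–B9, B9–B10, B10–B11, B11–B12

Each bag holds 4 vertices, so the decomposition has width 3, which upper-bounds the treewidth. For the lower bound: the 4 vertex sets {7,9,13}, {1}, {8}, {4,5,10,12} are disjoint, each induces a connected subgraph, and every pair is joined by at least one edge of G. Contracting each set to a single vertex therefore yields K_{4} as a minor, and since treewidth is minor-monotone, tw(G) ≥ tw(K_{4}) = 3. Combining the bounds, tw(G) = 3.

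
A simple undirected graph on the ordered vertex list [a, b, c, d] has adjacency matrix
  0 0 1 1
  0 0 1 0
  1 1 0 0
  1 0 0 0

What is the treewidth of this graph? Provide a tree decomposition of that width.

The largest bag has 2 vertices, giving width 1; this decomposition certifies tw(G) ≤ 1. Since G has at least one edge (e.g. b–c), it is not an edgeless graph, so tw(G) ≥ 1. Combining the bounds, tw(G) = 1.

Treewidth 1.
Bags: B1 = {b, c}  B2 = {a, c}  B3 = {a, d}
Tree: B1–B2, B2–B3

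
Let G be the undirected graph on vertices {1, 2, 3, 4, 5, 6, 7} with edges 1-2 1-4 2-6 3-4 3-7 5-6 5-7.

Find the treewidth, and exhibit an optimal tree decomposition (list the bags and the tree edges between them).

Every bag has size at most 3, so the width is 3 − 1 = 2 and tw(G) ≤ 2. The edges 2–1–4–3–7–5–6–2 form a cycle, so G is not a tree and its treewidth is at least 2. Hence tw(G) = 2 exactly.

Treewidth 2.
Bags: B1 = {1, 2, 4}  B2 = {2, 3, 4}  B3 = {2, 3, 7}  B4 = {2, 5, 7}  B5 = {2, 5, 6}
Tree: B1–B2, B2–B3, B3–B4, B4–B5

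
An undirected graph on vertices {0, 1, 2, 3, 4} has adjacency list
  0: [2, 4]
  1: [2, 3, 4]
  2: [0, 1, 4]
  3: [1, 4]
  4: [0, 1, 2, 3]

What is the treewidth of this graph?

A width-2 tree decomposition is:
Bags: B1 = {0, 2, 4}  B2 = {1, 2, 4}  B3 = {1, 3, 4}
Tree: B1–B2, B2–B3
Every bag has size at most 3, so the width is 3 − 1 = 2 and tw(G) ≤ 2. For the lower bound, the 3 vertices {0, 2, 4} are pairwise adjacent, and any tree decomposition puts a clique entirely inside one bag — forcing width ≥ 2. Combining the bounds, tw(G) = 2.

2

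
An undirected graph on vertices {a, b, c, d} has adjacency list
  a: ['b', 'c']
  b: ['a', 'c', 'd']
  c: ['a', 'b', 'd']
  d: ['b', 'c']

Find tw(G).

2

A width-2 tree decomposition is:
Bags: B1 = {b, c, d}  B2 = {a, b, c}
Tree: B1–B2
The largest bag has 3 vertices, giving width 2; this decomposition certifies tw(G) ≤ 2. For the lower bound, the 3 vertices {b, c, d} are pairwise adjacent, and any tree decomposition puts a clique entirely inside one bag — forcing width ≥ 2. Hence tw(G) = 2 exactly.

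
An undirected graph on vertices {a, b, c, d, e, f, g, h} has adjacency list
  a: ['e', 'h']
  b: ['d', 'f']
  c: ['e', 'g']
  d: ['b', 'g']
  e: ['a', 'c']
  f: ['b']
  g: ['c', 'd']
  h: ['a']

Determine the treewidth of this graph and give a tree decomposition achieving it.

Treewidth 1.
One such decomposition:
Bags: B1 = {b, f}  B2 = {b, d}  B3 = {d, g}  B4 = {c, g}  B5 = {c, e}  B6 = {a, e}  B7 = {a, h}
Tree: B1–B2, B2–B3, B3–B4, B4–B5, B5–B6, B6–B7

Each bag holds 2 vertices, so the decomposition has width 1, which upper-bounds the treewidth. Any graph with an edge has treewidth ≥ 1, and G has the edge f–b. Hence tw(G) = 1 exactly.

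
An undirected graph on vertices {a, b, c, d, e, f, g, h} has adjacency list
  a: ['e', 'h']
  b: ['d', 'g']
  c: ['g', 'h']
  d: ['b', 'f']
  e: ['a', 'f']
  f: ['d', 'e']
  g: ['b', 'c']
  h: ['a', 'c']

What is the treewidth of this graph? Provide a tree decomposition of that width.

Treewidth 2.
Bags: B1 = {a, e, f}  B2 = {a, d, f}  B3 = {a, b, d}  B4 = {a, b, g}  B5 = {a, c, g}  B6 = {a, c, h}
Tree: B1–B2, B2–B3, B3–B4, B4–B5, B5–B6

Each bag holds 3 vertices, so the decomposition has width 2, which upper-bounds the treewidth. For the lower bound, G contains the cycle a–e–f–d–b–g–c–h–a, so G is not a forest; only forests have treewidth ≤ 1, hence tw(G) ≥ 2. Combining the bounds, tw(G) = 2.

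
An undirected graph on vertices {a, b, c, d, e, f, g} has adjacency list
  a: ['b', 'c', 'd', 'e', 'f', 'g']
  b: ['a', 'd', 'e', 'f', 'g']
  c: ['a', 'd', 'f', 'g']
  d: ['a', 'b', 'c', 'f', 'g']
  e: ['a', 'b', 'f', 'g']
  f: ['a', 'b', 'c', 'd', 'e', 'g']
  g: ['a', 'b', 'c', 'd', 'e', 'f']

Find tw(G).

A width-4 tree decomposition is:
Bags: B1 = {a, b, e, f, g}  B2 = {a, b, d, f, g}  B3 = {a, c, d, f, g}
Tree: B1–B2, B2–B3
Every bag has size at most 5, so the width is 5 − 1 = 4 and tw(G) ≤ 4. For the lower bound, the 5 vertices {a, c, d, f, g} are pairwise adjacent, and any tree decomposition puts a clique entirely inside one bag — forcing width ≥ 4. The upper and lower bounds meet at 4, so that is the treewidth.

4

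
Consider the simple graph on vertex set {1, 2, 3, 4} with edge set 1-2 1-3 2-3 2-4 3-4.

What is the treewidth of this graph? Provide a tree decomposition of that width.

The largest bag has 3 vertices, giving width 2; this decomposition certifies tw(G) ≤ 2. On the other hand G contains the 3-clique {1, 2, 3}. A clique must lie in a single bag of any decomposition, so no decomposition can have width below 2. The upper and lower bounds meet at 2, so that is the treewidth.

Treewidth 2.
One such decomposition:
Bags: B1 = {1, 2, 3}  B2 = {2, 3, 4}
Tree: B1–B2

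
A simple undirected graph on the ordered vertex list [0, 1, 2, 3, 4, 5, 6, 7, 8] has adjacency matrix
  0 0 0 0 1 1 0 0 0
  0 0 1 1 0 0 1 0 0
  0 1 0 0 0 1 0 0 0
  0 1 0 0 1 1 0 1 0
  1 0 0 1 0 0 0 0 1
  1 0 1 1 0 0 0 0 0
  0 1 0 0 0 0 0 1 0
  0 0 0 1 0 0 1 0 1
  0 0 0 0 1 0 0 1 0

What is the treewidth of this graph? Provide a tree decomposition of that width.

Each bag holds 4 vertices, so the decomposition has width 3, which upper-bounds the treewidth. For the lower bound: the 4 vertex sets {0,2,5}, {4}, {3}, {1,6,7,8} are disjoint, each induces a connected subgraph, and every pair is joined by at least one edge of G. Contracting each set to a single vertex therefore yields K_{4} as a minor, and since treewidth is minor-monotone, tw(G) ≥ tw(K_{4}) = 3. Combining the bounds, tw(G) = 3.

Treewidth 3.
Bags: B1 = {0, 2, 4, 5}  B2 = {2, 3, 4, 5}  B3 = {1, 2, 3, 4}  B4 = {1, 3, 4, 8}  B5 = {1, 3, 7, 8}  B6 = {1, 6, 7, 8}
Tree: B1–B2, B2–B3, B3–B4, B4–B5, B5–B6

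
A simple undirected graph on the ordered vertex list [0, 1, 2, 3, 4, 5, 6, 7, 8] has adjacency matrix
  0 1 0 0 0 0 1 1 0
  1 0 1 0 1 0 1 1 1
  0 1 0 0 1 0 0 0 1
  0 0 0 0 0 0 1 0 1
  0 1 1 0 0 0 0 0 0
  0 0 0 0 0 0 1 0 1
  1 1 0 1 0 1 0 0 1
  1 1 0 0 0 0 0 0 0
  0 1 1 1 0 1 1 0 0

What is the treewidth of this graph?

2

A width-2 tree decomposition is:
Bags: B1 = {1, 2, 8}  B2 = {1, 6, 8}  B3 = {1, 2, 4}  B4 = {0, 1, 6}  B5 = {3, 6, 8}  B6 = {5, 6, 8}  B7 = {0, 1, 7}
Tree: B1–B2, B1–B3, B2–B4, B2–B5, B5–B6, B4–B7
The largest bag has 3 vertices, giving width 2; this decomposition certifies tw(G) ≤ 2. On the other hand G contains the 3-clique {0, 1, 6}. A clique must lie in a single bag of any decomposition, so no decomposition can have width below 2. The upper and lower bounds meet at 2, so that is the treewidth.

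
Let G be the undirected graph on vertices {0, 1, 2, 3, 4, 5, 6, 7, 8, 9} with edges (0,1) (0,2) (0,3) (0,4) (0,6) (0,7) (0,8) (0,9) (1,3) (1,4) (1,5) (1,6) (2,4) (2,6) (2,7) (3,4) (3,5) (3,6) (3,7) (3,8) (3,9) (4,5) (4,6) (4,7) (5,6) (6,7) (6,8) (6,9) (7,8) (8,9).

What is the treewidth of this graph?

4

A width-4 tree decomposition is:
Bags: B1 = {0, 3, 6, 7, 8}  B2 = {0, 3, 4, 6, 7}  B3 = {0, 2, 4, 6, 7}  B4 = {0, 3, 6, 8, 9}  B5 = {0, 1, 3, 4, 6}  B6 = {1, 3, 4, 5, 6}
Tree: B1–B2, B2–B3, B1–B4, B2–B5, B5–B6
Every bag has size at most 5, so the width is 5 − 1 = 4 and tw(G) ≤ 4. Conversely, {0, 2, 4, 6, 7} is a clique of size 5, and the vertices of any clique must share a bag in every tree decomposition; so some bag has ≥ 5 vertices and tw(G) ≥ 4. Combining the bounds, tw(G) = 4.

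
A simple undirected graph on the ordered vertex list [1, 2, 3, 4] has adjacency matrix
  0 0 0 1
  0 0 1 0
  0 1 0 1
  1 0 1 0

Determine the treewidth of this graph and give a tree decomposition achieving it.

Treewidth 1.
Bags: B1 = {2, 3}  B2 = {3, 4}  B3 = {1, 4}
Tree: B1–B2, B2–B3

The largest bag has 2 vertices, giving width 1; this decomposition certifies tw(G) ≤ 1. Any graph with an edge has treewidth ≥ 1, and G has the edge 2–3. Combining the bounds, tw(G) = 1.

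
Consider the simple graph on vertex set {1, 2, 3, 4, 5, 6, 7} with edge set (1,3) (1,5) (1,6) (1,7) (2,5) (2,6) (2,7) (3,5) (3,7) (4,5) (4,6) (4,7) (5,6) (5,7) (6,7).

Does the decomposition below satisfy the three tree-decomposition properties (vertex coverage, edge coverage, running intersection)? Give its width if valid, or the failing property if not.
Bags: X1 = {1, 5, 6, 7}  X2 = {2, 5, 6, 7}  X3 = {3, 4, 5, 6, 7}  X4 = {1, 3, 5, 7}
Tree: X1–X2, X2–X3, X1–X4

No — bags containing vertex 3 are not connected in the tree.

A tree decomposition must satisfy three properties: every vertex lies in some bag; for every edge, both endpoints lie together in some bag; and for every vertex, the bags containing it form a connected subtree. Here bags containing vertex 3 are not connected in the tree, so the decomposition is invalid.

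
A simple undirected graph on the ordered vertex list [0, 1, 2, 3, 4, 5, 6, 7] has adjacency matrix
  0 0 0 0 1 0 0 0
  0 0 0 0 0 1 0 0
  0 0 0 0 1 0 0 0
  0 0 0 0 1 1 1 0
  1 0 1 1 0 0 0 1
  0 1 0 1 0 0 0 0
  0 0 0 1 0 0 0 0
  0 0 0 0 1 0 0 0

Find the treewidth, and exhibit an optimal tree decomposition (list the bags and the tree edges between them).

Every bag has size at most 2, so the width is 2 − 1 = 1 and tw(G) ≤ 1. Any graph with an edge has treewidth ≥ 1, and G has the edge 4–3. Therefore the treewidth is 1.

Treewidth 1.
One such decomposition:
Bags: B1 = {3, 4}  B2 = {3, 6}  B3 = {3, 5}  B4 = {1, 5}  B5 = {0, 4}  B6 = {2, 4}  B7 = {4, 7}
Tree: B1–B2, B1–B3, B3–B4, B1–B5, B1–B6, B6–B7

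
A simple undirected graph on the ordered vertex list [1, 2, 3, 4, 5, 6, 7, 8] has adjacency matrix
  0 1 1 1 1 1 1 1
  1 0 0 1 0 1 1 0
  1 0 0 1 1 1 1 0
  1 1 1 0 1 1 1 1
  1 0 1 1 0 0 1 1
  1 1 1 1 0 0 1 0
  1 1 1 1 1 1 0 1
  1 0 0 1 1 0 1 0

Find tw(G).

A width-4 tree decomposition is:
Bags: B1 = {1, 4, 5, 7, 8}  B2 = {1, 3, 4, 5, 7}  B3 = {1, 3, 4, 6, 7}  B4 = {1, 2, 4, 6, 7}
Tree: B1–B2, B2–B3, B3–B4
The largest bag has 5 vertices, giving width 4; this decomposition certifies tw(G) ≤ 4. For the lower bound, the 5 vertices {1, 4, 5, 7, 8} are pairwise adjacent, and any tree decomposition puts a clique entirely inside one bag — forcing width ≥ 4. Combining the bounds, tw(G) = 4.

4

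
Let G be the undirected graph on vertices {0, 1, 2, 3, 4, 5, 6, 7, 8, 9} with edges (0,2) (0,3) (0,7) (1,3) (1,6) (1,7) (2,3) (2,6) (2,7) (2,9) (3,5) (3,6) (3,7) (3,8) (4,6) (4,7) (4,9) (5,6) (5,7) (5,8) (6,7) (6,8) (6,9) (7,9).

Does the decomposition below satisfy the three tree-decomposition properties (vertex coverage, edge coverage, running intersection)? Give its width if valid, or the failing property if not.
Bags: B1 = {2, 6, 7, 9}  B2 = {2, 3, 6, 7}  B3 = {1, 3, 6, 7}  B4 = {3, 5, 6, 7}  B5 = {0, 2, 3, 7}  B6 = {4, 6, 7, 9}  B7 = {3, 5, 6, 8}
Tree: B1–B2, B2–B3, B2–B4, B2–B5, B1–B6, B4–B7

Yes; width 3.

Every vertex of G appears in some bag (union = {0, 1, 2, 3, 4, 5, 6, 7, 8, 9}); every edge is covered by a bag; and for each vertex v the set of bags containing v is connected in the bag tree. The decomposition is therefore valid. The largest bag has 4 vertices, so the width is 3.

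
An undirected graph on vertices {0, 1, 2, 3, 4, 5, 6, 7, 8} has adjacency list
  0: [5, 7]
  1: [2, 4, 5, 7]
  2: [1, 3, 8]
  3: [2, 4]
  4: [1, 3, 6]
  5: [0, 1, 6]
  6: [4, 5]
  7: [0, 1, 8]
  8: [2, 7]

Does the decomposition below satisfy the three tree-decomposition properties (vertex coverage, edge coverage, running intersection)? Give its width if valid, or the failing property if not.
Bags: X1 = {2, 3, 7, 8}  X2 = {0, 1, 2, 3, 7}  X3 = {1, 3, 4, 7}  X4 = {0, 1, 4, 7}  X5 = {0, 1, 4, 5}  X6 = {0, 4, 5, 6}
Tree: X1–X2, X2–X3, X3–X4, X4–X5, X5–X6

No — bags containing vertex 0 are not connected in the tree.

A tree decomposition must satisfy three properties: every vertex lies in some bag; for every edge, both endpoints lie together in some bag; and for every vertex, the bags containing it form a connected subtree. Here bags containing vertex 0 are not connected in the tree, so the decomposition is invalid.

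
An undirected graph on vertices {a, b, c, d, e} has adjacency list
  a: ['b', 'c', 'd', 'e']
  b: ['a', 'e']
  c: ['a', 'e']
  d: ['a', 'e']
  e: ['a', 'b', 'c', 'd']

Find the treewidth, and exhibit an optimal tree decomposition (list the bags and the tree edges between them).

Treewidth 2.
Bags: B1 = {a, c, e}  B2 = {a, b, e}  B3 = {a, d, e}
Tree: B1–B2, B1–B3

Every bag has size at most 3, so the width is 3 − 1 = 2 and tw(G) ≤ 2. Conversely, {a, d, e} is a clique of size 3, and the vertices of any clique must share a bag in every tree decomposition; so some bag has ≥ 3 vertices and tw(G) ≥ 2. Hence tw(G) = 2 exactly.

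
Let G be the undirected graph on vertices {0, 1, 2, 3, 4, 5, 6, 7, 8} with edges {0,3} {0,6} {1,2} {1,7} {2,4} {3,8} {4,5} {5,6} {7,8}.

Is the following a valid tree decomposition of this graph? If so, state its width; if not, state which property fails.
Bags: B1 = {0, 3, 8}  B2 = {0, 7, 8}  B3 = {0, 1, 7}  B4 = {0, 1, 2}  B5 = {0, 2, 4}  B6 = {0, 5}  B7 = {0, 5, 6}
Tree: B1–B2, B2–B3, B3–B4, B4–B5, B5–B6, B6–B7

A tree decomposition must satisfy three properties: every vertex lies in some bag; for every edge, both endpoints lie together in some bag; and for every vertex, the bags containing it form a connected subtree. Here edge (4,5) lies in no bag, so the decomposition is invalid.

No — edge (4,5) lies in no bag.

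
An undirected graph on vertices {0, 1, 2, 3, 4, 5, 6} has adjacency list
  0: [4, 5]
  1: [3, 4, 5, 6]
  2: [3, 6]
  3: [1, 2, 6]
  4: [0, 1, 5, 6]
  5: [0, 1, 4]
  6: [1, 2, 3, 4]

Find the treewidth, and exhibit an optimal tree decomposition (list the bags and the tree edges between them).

Every bag has size at most 3, so the width is 3 − 1 = 2 and tw(G) ≤ 2. For the lower bound, the 3 vertices {0, 4, 5} are pairwise adjacent, and any tree decomposition puts a clique entirely inside one bag — forcing width ≥ 2. Therefore the treewidth is 2.

Treewidth 2.
One optimal decomposition is:
Bags: B1 = {1, 4, 5}  B2 = {1, 4, 6}  B3 = {1, 3, 6}  B4 = {2, 3, 6}  B5 = {0, 4, 5}
Tree: B1–B2, B2–B3, B3–B4, B1–B5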